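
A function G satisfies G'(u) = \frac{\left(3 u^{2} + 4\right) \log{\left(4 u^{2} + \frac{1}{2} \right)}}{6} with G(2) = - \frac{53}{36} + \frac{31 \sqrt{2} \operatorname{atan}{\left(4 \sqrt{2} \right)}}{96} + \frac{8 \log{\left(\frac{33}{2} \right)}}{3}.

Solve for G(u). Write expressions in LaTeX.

A candidate passes only if d/du[G] lands on the given G'(u) exactly.
A general antiderivative is - \frac{u^{3}}{9} - \frac{31 u}{24} + \left(\frac{u^{3}}{6} + \frac{2 u}{3}\right) \log{\left(4 u^{2} + \frac{1}{2} \right)} + \frac{31 \sqrt{2} \operatorname{atan}{\left(2 \sqrt{2} u \right)}}{96} + C.
The condition gives C = - \frac{53}{36} + \frac{31 \sqrt{2} \operatorname{atan}{\left(4 \sqrt{2} \right)}}{96} + \frac{8 \log{\left(\frac{33}{2} \right)}}{3} - (- \frac{125}{36} + \frac{31 \sqrt{2} \operatorname{atan}{\left(4 \sqrt{2} \right)}}{96} + \frac{8 \log{\left(\frac{33}{2} \right)}}{3}) = 2.
So G(u) = \frac{- 32 u^{3} + 48 u \left(u^{2} + 4\right) \log{\left(4 u^{2} + \frac{1}{2} \right)} - 372 u + 93 \sqrt{2} \operatorname{atan}{\left(2 \sqrt{2} u \right)} + 576}{288}.
Check: d/du[\frac{- 32 u^{3} + 48 u \left(u^{2} + 4\right) \log{\left(4 u^{2} + \frac{1}{2} \right)} - 372 u + 93 \sqrt{2} \operatorname{atan}{\left(2 \sqrt{2} u \right)} + 576}{288}] = \frac{u^{2} \log{\left(4 u^{2} + \frac{1}{2} \right)}}{2} + \frac{2 \log{\left(4 u^{2} + \frac{1}{2} \right)}}{3}, which equals G'(u).

G(u) = \frac{- 32 u^{3} + 48 u \left(u^{2} + 4\right) \log{\left(4 u^{2} + \frac{1}{2} \right)} - 372 u + 93 \sqrt{2} \operatorname{atan}{\left(2 \sqrt{2} u \right)} + 576}{288}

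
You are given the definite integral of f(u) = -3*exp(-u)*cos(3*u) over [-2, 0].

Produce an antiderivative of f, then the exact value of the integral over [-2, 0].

Differentiate the proposed F(u) back; it has to land on f(u) exactly.
F(u) = (-9*sin(3*u) + 3*cos(3*u))*exp(-u)/10 is an antiderivative of f.
Check: d/du[(-9*sin(3*u) + 3*cos(3*u))*exp(-u)/10] = -3*exp(-u)*cos(3*u) = f(u).
F(0) = 3/10; F(-2) = 9*exp(2)*sin(6)/10 + 3*exp(2)*cos(6)/10.
Integral = F(0) - F(-2) = -3*exp(2)*cos(6)/10 + 3/10 - 9*exp(2)*sin(6)/10.

Antiderivative: F(u) = (-9*sin(3*u) + 3*cos(3*u))*exp(-u)/10; value = -3*exp(2)*cos(6)/10 + 3/10 - 9*exp(2)*sin(6)/10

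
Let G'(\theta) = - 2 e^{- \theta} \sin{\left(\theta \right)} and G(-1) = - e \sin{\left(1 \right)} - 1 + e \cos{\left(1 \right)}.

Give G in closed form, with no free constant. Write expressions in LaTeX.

G(\theta) = \left(- e^{\theta} + \sin{\left(\theta \right)} + \cos{\left(\theta \right)}\right) e^{- \theta}

Recover the given G'(\theta) by differentiating a candidate G(\theta); any mismatch rules it out.
A general antiderivative is e^{- \theta} \sin{\left(\theta \right)} + e^{- \theta} \cos{\left(\theta \right)} + C.
The condition gives C = - e \sin{\left(1 \right)} - 1 + e \cos{\left(1 \right)} - (- e \sin{\left(1 \right)} + e \cos{\left(1 \right)}) = -1.
So G(\theta) = \left(- e^{\theta} + \sin{\left(\theta \right)} + \cos{\left(\theta \right)}\right) e^{- \theta}.
Check: d/d\theta[\left(- e^{\theta} + \sin{\left(\theta \right)} + \cos{\left(\theta \right)}\right) e^{- \theta}] = - 2 e^{- \theta} \sin{\left(\theta \right)} = G'(\theta).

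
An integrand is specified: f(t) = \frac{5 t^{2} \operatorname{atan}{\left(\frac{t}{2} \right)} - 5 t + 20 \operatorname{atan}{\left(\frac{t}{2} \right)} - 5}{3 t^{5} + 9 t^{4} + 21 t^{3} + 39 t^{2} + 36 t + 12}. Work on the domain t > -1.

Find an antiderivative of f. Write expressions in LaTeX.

An antiderivative is F(t) = - \frac{5 \operatorname{atan}{\left(\frac{t}{2} \right)}}{6 \left(t + 1\right)^{2}}.

f has the shape u'v + uv' for u = - \frac{10}{3 \left(2 t + 2\right)^{2}} and v = \operatorname{atan}{\left(\frac{t}{2} \right)} — it is the derivative of the product u*v.
Check: d/dt[- \frac{5 \operatorname{atan}{\left(\frac{t}{2} \right)}}{6 \left(t + 1\right)^{2}}] = \frac{5 t^{2} \operatorname{atan}{\left(\frac{t}{2} \right)} - 5 t + 20 \operatorname{atan}{\left(\frac{t}{2} \right)} - 5}{3 t^{5} + 9 t^{4} + 21 t^{3} + 39 t^{2} + 36 t + 12} = f(t).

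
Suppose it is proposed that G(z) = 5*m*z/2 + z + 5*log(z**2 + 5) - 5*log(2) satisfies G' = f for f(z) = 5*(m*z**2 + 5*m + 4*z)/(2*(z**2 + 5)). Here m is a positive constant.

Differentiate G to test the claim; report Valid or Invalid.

d/dz[G] = (5*m*z**2 + 25*m + 2*z**2 + 20*z + 10)/(2*z**2 + 10)
d/dz[G] - f(z) = 1 != 0.

Invalid: d/dz[G] - f = 1, which is not 0.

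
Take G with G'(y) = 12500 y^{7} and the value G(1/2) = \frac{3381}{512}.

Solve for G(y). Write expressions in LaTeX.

G(y) = \frac{3125 y^{8}}{2} + \frac{1}{2}

Since d/dy undoes antidifferentiation here, G(y) must give back the stated G'(y).
A general antiderivative is \frac{3125 y^{8}}{2} + C.
The condition gives C = \frac{3381}{512} - (\frac{3125}{512}) = \frac{1}{2}.
So G(y) = \frac{3125 y^{8}}{2} + \frac{1}{2}.
Check: d/dy[\frac{3125 y^{8}}{2} + \frac{1}{2}] = 12500 y^{7} = G'(y).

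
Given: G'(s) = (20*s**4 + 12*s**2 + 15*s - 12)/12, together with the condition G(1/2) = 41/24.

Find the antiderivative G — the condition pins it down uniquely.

G(s) = s**5/3 + s**3/3 + 5*s**2/8 - s + 2

The proposed G(s) is checked by its d/ds: the result must match the given G'(s).
A general antiderivative is s**5/3 + s**3/3 + 5*s**2/8 - s + C.
The condition gives C = 41/24 - (-7/24) = 2.
So G(s) = s**5/3 + s**3/3 + 5*s**2/8 - s + 2.
Check: d/ds[s**5/3 + s**3/3 + 5*s**2/8 - s + 2] = 5*s**4/3 + s**2 + 5*s/4 - 1, which equals G'(s).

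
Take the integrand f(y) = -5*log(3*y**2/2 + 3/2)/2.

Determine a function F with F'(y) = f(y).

An antiderivative is F(y) = -5*y*log(3*y**2/2 + 3/2)/2 + 5*y - 5*atan(y).

A candidate is checked by its d/dy: the result must match f(y).
Check: d/dy[-5*y*log(3*y**2/2 + 3/2)/2 + 5*y - 5*atan(y)] = -5*log(y**2 + 1)/2 - 5*log(3)/2 + 5*log(2)/2, which equals f(y).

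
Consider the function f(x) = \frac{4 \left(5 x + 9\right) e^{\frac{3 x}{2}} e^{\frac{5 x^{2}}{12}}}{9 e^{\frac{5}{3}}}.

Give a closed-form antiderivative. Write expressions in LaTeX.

A candidate is checked by its d/dx: the result must match f(x).
Check: d/dx[\frac{8 e^{\frac{3 x}{2}} e^{\frac{5 x^{2}}{12}}}{3 e^{\frac{5}{3}}}] = \frac{20 x e^{\frac{3 x}{2}} e^{\frac{5 x^{2}}{12}} + 36 e^{\frac{3 x}{2}} e^{\frac{5 x^{2}}{12}}}{9 e^{\frac{5}{3}}}, which equals f(x).

An antiderivative is F(x) = \frac{8 e^{\frac{3 x}{2}} e^{\frac{5 x^{2}}{12}}}{3 e^{\frac{5}{3}}}.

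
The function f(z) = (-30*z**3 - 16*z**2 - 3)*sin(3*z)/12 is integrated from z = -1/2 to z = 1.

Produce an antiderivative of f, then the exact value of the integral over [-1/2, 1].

Antiderivative: F(z) = (270*z**3*cos(3*z) - 270*z**2*sin(3*z) + 144*z**2*cos(3*z) - 96*z*sin(3*z) - 180*z*cos(3*z) + 60*sin(3*z) - 5*cos(3*z))/324; value = 229*cos(3)/324 - 17*sin(3)/18 - 349*cos(3/2)/1296 + sin(3/2)/8

A candidate is checked by its d/dz: the result must match f(z).
F(z) = (270*z**3*cos(3*z) - 270*z**2*sin(3*z) + 144*z**2*cos(3*z) - 96*z*sin(3*z) - 180*z*cos(3*z) + 60*sin(3*z) - 5*cos(3*z))/324 is an antiderivative of f.
Check: d/dz[(270*z**3*cos(3*z) - 270*z**2*sin(3*z) + 144*z**2*cos(3*z) - 96*z*sin(3*z) - 180*z*cos(3*z) + 60*sin(3*z) - 5*cos(3*z))/324] = -5*z**3*sin(3*z)/2 - 4*z**2*sin(3*z)/3 - sin(3*z)/4, which equals f(z).
F(1) = 229*cos(3)/324 - 17*sin(3)/18; F(-1/2) = -sin(3/2)/8 + 349*cos(3/2)/1296.
Integral = F(1) - F(-1/2) = 229*cos(3)/324 - 17*sin(3)/18 - 349*cos(3/2)/1296 + sin(3/2)/8.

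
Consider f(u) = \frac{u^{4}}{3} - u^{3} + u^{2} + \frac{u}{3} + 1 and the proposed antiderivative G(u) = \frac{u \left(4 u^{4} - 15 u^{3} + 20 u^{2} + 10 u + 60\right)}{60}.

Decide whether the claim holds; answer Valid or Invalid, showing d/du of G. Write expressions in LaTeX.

d/du[G] = \frac{u^{4}}{3} - u^{3} + u^{2} + \frac{u}{3} + 1
This equals f(u) exactly, so the claim holds.

Valid - differentiating G returns exactly f.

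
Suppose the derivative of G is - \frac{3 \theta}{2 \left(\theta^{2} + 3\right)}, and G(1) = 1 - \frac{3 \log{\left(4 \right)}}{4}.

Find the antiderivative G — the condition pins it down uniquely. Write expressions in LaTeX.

The substitution u = \theta^{2} + 3 works: G'(\theta) is exactly (dG/du)*(du/d\theta) for that inner function.
A general antiderivative is - \frac{3 \log{\left(\theta^{2} + 3 \right)}}{4} + C.
The condition gives C = 1 - \frac{3 \log{\left(4 \right)}}{4} - (- \frac{3 \log{\left(4 \right)}}{4}) = 1.
So G(\theta) = 1 - \frac{3 \log{\left(\theta^{2} + 3 \right)}}{4}.
Check: d/d\theta[1 - \frac{3 \log{\left(\theta^{2} + 3 \right)}}{4}] = - \frac{3 \theta}{2 \theta^{2} + 6}, which equals G'(\theta).

G(\theta) = 1 - \frac{3 \log{\left(\theta^{2} + 3 \right)}}{4}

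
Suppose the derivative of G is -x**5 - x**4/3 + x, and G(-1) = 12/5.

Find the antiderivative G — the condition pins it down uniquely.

Integrate term by term and add the pieces.
A general antiderivative is -x**6/6 - x**5/15 + x**2/2 + C.
The condition gives C = 12/5 - (2/5) = 2.
So G(x) = -(5*x**6 + 2*x**5 - 15*x**2 - 60)/30.
Check: d/dx[-(5*x**6 + 2*x**5 - 15*x**2 - 60)/30] = -x**5 - x**4/3 + x = G'(x).

G(x) = -(5*x**6 + 2*x**5 - 15*x**2 - 60)/30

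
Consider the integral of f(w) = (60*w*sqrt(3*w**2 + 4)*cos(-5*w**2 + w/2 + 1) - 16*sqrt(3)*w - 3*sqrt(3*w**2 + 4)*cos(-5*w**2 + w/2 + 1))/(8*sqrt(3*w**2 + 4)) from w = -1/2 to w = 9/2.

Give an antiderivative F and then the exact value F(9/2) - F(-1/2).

A candidate is checked by its d/dw: the result must match f(w).
F(w) = -2*sqrt(w**2 + 4/3) - 3*sin(-5*w**2 + w/2 + 1)/4 is an antiderivative of f.
Check: d/dw[-2*sqrt(w**2 + 4/3) - 3*sin(-5*w**2 + w/2 + 1)/4] = (60*w*sqrt(3*w**2 + 4)*cos(-5*w**2 + w/2 + 1) - 16*sqrt(3)*w - 3*sqrt(3*w**2 + 4)*cos(-5*w**2 + w/2 + 1))/(8*sqrt(3*w**2 + 4)) = f(w).
F(9/2) = -sqrt(777)/3 + 3*sin(98)/4; F(-1/2) = -sqrt(57)/3 + 3*sin(1/2)/4.
Integral = F(9/2) - F(-1/2) = -sqrt(777)/3 + 3*sin(98)/4 - 3*sin(1/2)/4 + sqrt(57)/3.

Antiderivative: F(w) = -2*sqrt(w**2 + 4/3) - 3*sin(-5*w**2 + w/2 + 1)/4; value = -sqrt(777)/3 + 3*sin(98)/4 - 3*sin(1/2)/4 + sqrt(57)/3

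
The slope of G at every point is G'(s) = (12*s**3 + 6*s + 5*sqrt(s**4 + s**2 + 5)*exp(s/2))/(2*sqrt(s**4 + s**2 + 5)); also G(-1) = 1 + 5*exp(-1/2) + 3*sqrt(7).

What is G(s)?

Differentiate the proposed G(s) back; it has to land on the given G'(s).
A general antiderivative is 3*sqrt(s**4 + s**2 + 5) + 5*exp(s/2) + C.
The condition gives C = 1 + 5*exp(-1/2) + 3*sqrt(7) - (5*exp(-1/2) + 3*sqrt(7)) = 1.
So G(s) = 3*sqrt(s**4 + s**2 + 5) + 5*exp(s/2) + 1.
Check: d/ds[3*sqrt(s**4 + s**2 + 5) + 5*exp(s/2) + 1] = (12*s**3 + 6*s + 5*sqrt(s**4 + s**2 + 5)*exp(s/2))/(2*sqrt(s**4 + s**2 + 5)) = G'(s).

G(s) = 3*sqrt(s**4 + s**2 + 5) + 5*exp(s/2) + 1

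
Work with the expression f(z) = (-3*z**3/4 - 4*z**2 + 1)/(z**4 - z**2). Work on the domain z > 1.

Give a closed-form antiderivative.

An antiderivative is F(z) = (-15*z*log(z - 1) + 9*z*log(z + 1) + 8)/(8*z).

The denominator factors as 4*z**2*(z - 1)*(z + 1); partial fractions split f into directly integrable pieces: 9/(8*(z + 1)) - 15/(8*(z - 1)) - 1/z**2.
Check: d/dz[(-15*z*log(z - 1) + 9*z*log(z + 1) + 8)/(8*z)] = (-3*z**3 - 16*z**2 + 4)/(4*z**4 - 4*z**2), which equals f(z).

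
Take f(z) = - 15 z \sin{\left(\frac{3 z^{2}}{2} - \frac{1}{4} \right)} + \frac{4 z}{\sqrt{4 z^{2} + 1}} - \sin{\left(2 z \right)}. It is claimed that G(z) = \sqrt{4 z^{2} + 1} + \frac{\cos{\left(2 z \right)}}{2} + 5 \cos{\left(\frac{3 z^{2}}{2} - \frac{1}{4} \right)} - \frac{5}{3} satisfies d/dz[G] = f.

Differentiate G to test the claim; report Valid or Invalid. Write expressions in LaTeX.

d/dz[G] = \frac{- 15 z \sqrt{4 z^{2} + 1} \sin{\left(\frac{3 z^{2}}{2} - \frac{1}{4} \right)} + 4 z - \sqrt{4 z^{2} + 1} \sin{\left(2 z \right)}}{\sqrt{4 z^{2} + 1}}
This equals f(z) exactly, so the claim holds.

Valid. The derivative of G reproduces f.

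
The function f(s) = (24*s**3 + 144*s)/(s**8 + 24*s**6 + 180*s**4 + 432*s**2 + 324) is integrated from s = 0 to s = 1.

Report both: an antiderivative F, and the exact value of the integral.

Antiderivative: F(s) = -6/(s**4 + 12*s**2 + 18); value = 13/93

The substitution u = s**4/3 + 4*s**2 + 6 works: f is exactly (dF/du)*(du/ds) for that inner function.
F(s) = -6/(s**4 + 12*s**2 + 18) is an antiderivative of f.
Check: d/ds[-6/(s**4 + 12*s**2 + 18)] = (24*s**3 + 144*s)/(s**8 + 24*s**6 + 180*s**4 + 432*s**2 + 324) = f(s).
F(1) = -6/31; F(0) = -1/3.
Integral = F(1) - F(0) = 13/93.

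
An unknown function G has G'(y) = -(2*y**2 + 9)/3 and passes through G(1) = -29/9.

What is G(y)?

G(y) = -2*y**3/9 - 3*y

Whatever form G(y) takes, its d/dy must return the stated G'(y).
A general antiderivative is -2*y**3/9 - 3*y + C.
The condition gives C = -29/9 - (-29/9) = 0.
So G(y) = -2*y**3/9 - 3*y.
Check: d/dy[-2*y**3/9 - 3*y] = -2*y**2/3 - 3, which equals G'(y).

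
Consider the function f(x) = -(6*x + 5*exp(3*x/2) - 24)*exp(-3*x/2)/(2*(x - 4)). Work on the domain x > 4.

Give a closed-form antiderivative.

An antiderivative F(x) passes only if d/dx[F] lands on f(x) exactly.
Check: d/dx[-5*log(3*x/2 - 6)/2 + 2*exp(-3*x/2)] = (-6*x - 5*exp(3*x/2) + 24)/(2*x*exp(3*x/2) - 8*exp(3*x/2)), which equals f(x).

An antiderivative is F(x) = -5*log(3*x/2 - 6)/2 + 2*exp(-3*x/2).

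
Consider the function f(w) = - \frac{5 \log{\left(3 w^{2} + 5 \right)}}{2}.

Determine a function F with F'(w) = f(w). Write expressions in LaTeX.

An antiderivative is F(w) = - \frac{5 w \log{\left(3 w^{2} + 5 \right)}}{2} + 5 w - \frac{5 \sqrt{15} \operatorname{atan}{\left(\frac{\sqrt{15} w}{5} \right)}}{3}.

Recover f(w) by differentiating a candidate F(w); any mismatch rules it out.
Check: d/dw[- \frac{5 w \log{\left(3 w^{2} + 5 \right)}}{2} + 5 w - \frac{5 \sqrt{15} \operatorname{atan}{\left(\frac{\sqrt{15} w}{5} \right)}}{3}] = - \frac{5 \log{\left(3 w^{2} + 5 \right)}}{2} = f(w).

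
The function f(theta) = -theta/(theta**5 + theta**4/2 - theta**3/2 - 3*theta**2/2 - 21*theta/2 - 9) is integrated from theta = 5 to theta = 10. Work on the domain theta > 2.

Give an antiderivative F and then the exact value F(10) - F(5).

Antiderivative: F(theta) = -4*log(theta - 2)/147 - log(theta + 1)/6 + 8*log(theta + 3/2)/49 + 3*log(theta**2 + 3)/196 + 13*sqrt(3)*atan(sqrt(3)*theta/3)/294; value = -log(11)/6 - 8*log(13/2)/49 - 13*sqrt(3)*atan(5*sqrt(3)/3)/294 - 4*log(8)/147 - 3*log(28)/196 + 4*log(3)/147 + 3*log(103)/196 + 13*sqrt(3)*atan(10*sqrt(3)/3)/294 + log(6)/6 + 8*log(23/2)/49

The denominator factors as (theta - 2)*(theta + 1)*(2*theta + 3)*(theta**2 + 3); partial fractions split f into directly integrable pieces: (3*theta + 13)/(98*(theta**2 + 3)) + 16/(49*(2*theta + 3)) - 1/(6*(theta + 1)) - 4/(147*(theta - 2)).
F(theta) = -4*log(theta - 2)/147 - log(theta + 1)/6 + 8*log(theta + 3/2)/49 + 3*log(theta**2 + 3)/196 + 13*sqrt(3)*atan(sqrt(3)*theta/3)/294 is an antiderivative of f.
Check: d/dtheta[-4*log(theta - 2)/147 - log(theta + 1)/6 + 8*log(theta + 3/2)/49 + 3*log(theta**2 + 3)/196 + 13*sqrt(3)*atan(sqrt(3)*theta/3)/294] = -2*theta/(2*theta**5 + theta**4 - theta**3 - 3*theta**2 - 21*theta - 18), which equals f(theta).
F(10) = -log(11)/6 - 4*log(8)/147 + 3*log(103)/196 + 13*sqrt(3)*atan(10*sqrt(3)/3)/294 + 8*log(23/2)/49; F(5) = -log(6)/6 - 4*log(3)/147 + 3*log(28)/196 + 13*sqrt(3)*atan(5*sqrt(3)/3)/294 + 8*log(13/2)/49.
Integral = F(10) - F(5) = -log(11)/6 - 8*log(13/2)/49 - 13*sqrt(3)*atan(5*sqrt(3)/3)/294 - 4*log(8)/147 - 3*log(28)/196 + 4*log(3)/147 + 3*log(103)/196 + 13*sqrt(3)*atan(10*sqrt(3)/3)/294 + log(6)/6 + 8*log(23/2)/49.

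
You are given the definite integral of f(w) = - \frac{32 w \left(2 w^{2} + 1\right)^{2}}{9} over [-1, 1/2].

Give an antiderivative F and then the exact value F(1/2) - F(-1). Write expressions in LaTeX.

f matches the chain-rule pattern g'(h)*h' with inner function h(w) = \frac{4 w^{2}}{3} + \frac{2}{3}; substituting u = h(w) collapses the integral.
F(w) = - \frac{8 \left(2 w^{2} + 1\right)^{3}}{27} is an antiderivative of f.
Check: d/dw[- \frac{8 \left(2 w^{2} + 1\right)^{3}}{27}] = - \frac{128 w^{5}}{9} - \frac{128 w^{3}}{9} - \frac{32 w}{9}, which equals f(w).
F(1/2) = -1; F(-1) = -8.
Integral = F(1/2) - F(-1) = 7.

Antiderivative: F(w) = - \frac{8 \left(2 w^{2} + 1\right)^{3}}{27}; value = 7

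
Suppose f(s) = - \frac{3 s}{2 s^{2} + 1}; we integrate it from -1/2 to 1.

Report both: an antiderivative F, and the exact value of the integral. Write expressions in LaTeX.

Antiderivative: F(s) = - \frac{3 \log{\left(2 s^{2} + 1 \right)}}{4}; value = - \frac{3 \log{\left(3 \right)}}{4} + \frac{3 \log{\left(\frac{3}{2} \right)}}{4}

f matches the chain-rule pattern g'(h)*h' with inner function h(s) = 2 s^{2} + 1; substituting u = h(s) collapses the integral.
F(s) = - \frac{3 \log{\left(2 s^{2} + 1 \right)}}{4} is an antiderivative of f.
Check: d/ds[- \frac{3 \log{\left(2 s^{2} + 1 \right)}}{4}] = - \frac{3 s}{2 s^{2} + 1} = f(s).
F(1) = - \frac{3 \log{\left(3 \right)}}{4}; F(-1/2) = - \frac{3 \log{\left(\frac{3}{2} \right)}}{4}.
Integral = F(1) - F(-1/2) = - \frac{3 \log{\left(3 \right)}}{4} + \frac{3 \log{\left(\frac{3}{2} \right)}}{4}.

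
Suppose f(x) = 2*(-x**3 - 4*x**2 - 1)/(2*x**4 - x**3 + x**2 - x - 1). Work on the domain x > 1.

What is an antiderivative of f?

An antiderivative is F(x) = -2*log(x - 1) + log(x + 1/2) - 2*atan(x).

The denominator factors as (x - 1)*(2*x + 1)*(x**2 + 1); partial fractions split f into directly integrable pieces: -2/(x**2 + 1) + 2/(2*x + 1) - 2/(x - 1).
Check: d/dx[-2*log(x - 1) + log(x + 1/2) - 2*atan(x)] = (-2*x**3 - 8*x**2 - 2)/(2*x**4 - x**3 + x**2 - x - 1), which equals f(x).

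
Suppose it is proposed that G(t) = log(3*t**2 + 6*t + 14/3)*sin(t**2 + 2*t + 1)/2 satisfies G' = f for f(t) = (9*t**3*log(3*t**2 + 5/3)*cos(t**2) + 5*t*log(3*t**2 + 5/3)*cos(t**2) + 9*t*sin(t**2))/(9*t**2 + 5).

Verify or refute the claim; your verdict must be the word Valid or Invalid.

d/dt[G] = (9*t**3*log(3*t**2 + 6*t + 14/3)*cos(t**2 + 2*t + 1) + 27*t**2*log(3*t**2 + 6*t + 14/3)*cos(t**2 + 2*t + 1) + 32*t*log(3*t**2 + 6*t + 14/3)*cos(t**2 + 2*t + 1) + 9*t*sin(t**2 + 2*t + 1) + 14*log(3*t**2 + 6*t + 14/3)*cos(t**2 + 2*t + 1) + 9*sin(t**2 + 2*t + 1))/(9*t**2 + 18*t + 14)
d/dt[G] - f(t) = (-81*t**5*log(3*t**2 + 5/3)*cos(t**2) + 81*t**5*log(3*t**2 + 6*t + 14/3)*cos(t**2 + 2*t + 1) - 162*t**4*log(3*t**2 + 5/3)*cos(t**2) + 243*t**4*log(3*t**2 + 6*t + 14/3)*cos(t**2 + 2*t + 1) - 171*t**3*log(3*t**2 + 5/3)*cos(t**2) + 333*t**3*log(3*t**2 + 6*t + 14/3)*cos(t**2 + 2*t + 1) - 81*t**3*sin(t**2) + 81*t**3*sin(t**2 + 2*t + 1) - 90*t**2*log(3*t**2 + 5/3)*cos(t**2) + 261*t**2*log(3*t**2 + 6*t + 14/3)*cos(t**2 + 2*t + 1) - 162*t**2*sin(t**2) + 81*t**2*sin(t**2 + 2*t + 1) - 70*t*log(3*t**2 + 5/3)*cos(t**2) + 160*t*log(3*t**2 + 6*t + 14/3)*cos(t**2 + 2*t + 1) - 126*t*sin(t**2) + 45*t*sin(t**2 + 2*t + 1) + 70*log(3*t**2 + 6*t + 14/3)*cos(t**2 + 2*t + 1) + 45*sin(t**2 + 2*t + 1))/(81*t**4 + 162*t**3 + 171*t**2 + 90*t + 70) != 0.

Invalid: d/dt[G] - f = (-81*t**5*log(3*t**2 + 5/3)*cos(t**2) + 81*t**5*log(3*t**2 + 6*t + 14/3)*cos(t**2 + 2*t + 1) - 162*t**4*log(3*t**2 + 5/3)*cos(t**2) + 243*t**4*log(3*t**2 + 6*t + 14/3)*cos(t**2 + 2*t + 1) - 171*t**3*log(3*t**2 + 5/3)*cos(t**2) + 333*t**3*log(3*t**2 + 6*t + 14/3)*cos(t**2 + 2*t + 1) - 81*t**3*sin(t**2) + 81*t**3*sin(t**2 + 2*t + 1) - 90*t**2*log(3*t**2 + 5/3)*cos(t**2) + 261*t**2*log(3*t**2 + 6*t + 14/3)*cos(t**2 + 2*t + 1) - 162*t**2*sin(t**2) + 81*t**2*sin(t**2 + 2*t + 1) - 70*t*log(3*t**2 + 5/3)*cos(t**2) + 160*t*log(3*t**2 + 6*t + 14/3)*cos(t**2 + 2*t + 1) - 126*t*sin(t**2) + 45*t*sin(t**2 + 2*t + 1) + 70*log(3*t**2 + 6*t + 14/3)*cos(t**2 + 2*t + 1) + 45*sin(t**2 + 2*t + 1))/(81*t**4 + 162*t**3 + 171*t**2 + 90*t + 70), which is not 0.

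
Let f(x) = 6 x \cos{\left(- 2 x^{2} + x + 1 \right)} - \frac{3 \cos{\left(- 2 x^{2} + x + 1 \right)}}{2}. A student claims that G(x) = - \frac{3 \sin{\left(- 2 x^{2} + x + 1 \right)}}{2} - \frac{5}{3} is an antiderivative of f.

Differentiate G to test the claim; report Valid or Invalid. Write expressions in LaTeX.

d/dx[G] = 6 x \cos{\left(- 2 x^{2} + x + 1 \right)} - \frac{3 \cos{\left(- 2 x^{2} + x + 1 \right)}}{2}
This equals f(x) exactly, so the claim holds.

Valid - the claim checks out under differentiation.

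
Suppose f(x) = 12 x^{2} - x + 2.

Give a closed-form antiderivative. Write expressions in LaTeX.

The integrand splits into summands that can be handled one at a time.
Check: d/dx[\frac{16 x^{3} - 2 x^{2} + 8 x + 3}{4}] = 12 x^{2} - x + 2 = f(x).

An antiderivative is F(x) = \frac{16 x^{3} - 2 x^{2} + 8 x + 3}{4}.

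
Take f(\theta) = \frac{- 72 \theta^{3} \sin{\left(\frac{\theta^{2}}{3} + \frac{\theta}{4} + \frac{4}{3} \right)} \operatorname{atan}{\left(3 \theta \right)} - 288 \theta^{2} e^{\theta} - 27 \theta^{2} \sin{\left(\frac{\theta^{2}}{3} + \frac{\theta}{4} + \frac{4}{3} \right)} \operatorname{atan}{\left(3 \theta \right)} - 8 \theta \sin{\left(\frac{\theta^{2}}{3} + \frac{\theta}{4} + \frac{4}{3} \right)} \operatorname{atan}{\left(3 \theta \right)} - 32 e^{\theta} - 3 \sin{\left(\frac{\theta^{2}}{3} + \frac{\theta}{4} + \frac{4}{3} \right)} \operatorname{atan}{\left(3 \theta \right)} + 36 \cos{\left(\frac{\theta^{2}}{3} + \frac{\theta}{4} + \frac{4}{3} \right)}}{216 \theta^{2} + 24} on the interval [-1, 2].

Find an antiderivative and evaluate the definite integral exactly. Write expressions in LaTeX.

Recover f(\theta) by differentiating a candidate F(\theta); any mismatch rules it out.
F(\theta) = - \frac{4 e^{\theta}}{3} + \frac{\cos{\left(\frac{\theta^{2}}{3} + \frac{\theta}{4} + \frac{4}{3} \right)} \operatorname{atan}{\left(3 \theta \right)}}{2} is an antiderivative of f.
Check: d/d\theta[- \frac{4 e^{\theta}}{3} + \frac{\cos{\left(\frac{\theta^{2}}{3} + \frac{\theta}{4} + \frac{4}{3} \right)} \operatorname{atan}{\left(3 \theta \right)}}{2}] = \frac{- 72 \theta^{3} \sin{\left(\frac{\theta^{2}}{3} + \frac{\theta}{4} + \frac{4}{3} \right)} \operatorname{atan}{\left(3 \theta \right)} - 288 \theta^{2} e^{\theta} - 27 \theta^{2} \sin{\left(\frac{\theta^{2}}{3} + \frac{\theta}{4} + \frac{4}{3} \right)} \operatorname{atan}{\left(3 \theta \right)} - 8 \theta \sin{\left(\frac{\theta^{2}}{3} + \frac{\theta}{4} + \frac{4}{3} \right)} \operatorname{atan}{\left(3 \theta \right)} - 32 e^{\theta} - 3 \sin{\left(\frac{\theta^{2}}{3} + \frac{\theta}{4} + \frac{4}{3} \right)} \operatorname{atan}{\left(3 \theta \right)} + 36 \cos{\left(\frac{\theta^{2}}{3} + \frac{\theta}{4} + \frac{4}{3} \right)}}{216 \theta^{2} + 24} = f(\theta).
F(2) = - \frac{4 e^{2}}{3} + \frac{\cos{\left(\frac{19}{6} \right)} \operatorname{atan}{\left(6 \right)}}{2}; F(-1) = - \frac{4}{3 e} - \frac{\cos{\left(\frac{17}{12} \right)} \operatorname{atan}{\left(3 \right)}}{2}.
Integral = F(2) - F(-1) = - \frac{4 e^{2}}{3} + \frac{\cos{\left(\frac{19}{6} \right)} \operatorname{atan}{\left(6 \right)}}{2} + \frac{\cos{\left(\frac{17}{12} \right)} \operatorname{atan}{\left(3 \right)}}{2} + \frac{4}{3 e}.

Antiderivative: F(\theta) = - \frac{4 e^{\theta}}{3} + \frac{\cos{\left(\frac{\theta^{2}}{3} + \frac{\theta}{4} + \frac{4}{3} \right)} \operatorname{atan}{\left(3 \theta \right)}}{2}; value = - \frac{4 e^{2}}{3} + \frac{\cos{\left(\frac{19}{6} \right)} \operatorname{atan}{\left(6 \right)}}{2} + \frac{\cos{\left(\frac{17}{12} \right)} \operatorname{atan}{\left(3 \right)}}{2} + \frac{4}{3 e}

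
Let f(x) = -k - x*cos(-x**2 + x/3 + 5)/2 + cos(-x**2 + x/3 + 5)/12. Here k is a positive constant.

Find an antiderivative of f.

An antiderivative is F(x) = -k*x + sin(-x**2 + x/3 + 5)/4.

The integrand splits into summands that can be handled one at a time.
Check: d/dx[-k*x + sin(-x**2 + x/3 + 5)/4] = -k - x*cos(-x**2 + x/3 + 5)/2 + cos(-x**2 + x/3 + 5)/12 = f(x).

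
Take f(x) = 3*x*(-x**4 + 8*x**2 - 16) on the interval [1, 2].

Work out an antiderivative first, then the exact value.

Antiderivative: F(x) = -x**6/2 + 6*x**4 - 24*x**2; value = -27/2

f matches the chain-rule pattern g'(h)*h' with inner function h(x) = x**2/2 - 2; substituting u = h(x) collapses the integral.
F(x) = -x**6/2 + 6*x**4 - 24*x**2 is an antiderivative of f.
Check: d/dx[-x**6/2 + 6*x**4 - 24*x**2] = -3*x**5 + 24*x**3 - 48*x, which equals f(x).
F(2) = -32; F(1) = -37/2.
Integral = F(2) - F(1) = -27/2.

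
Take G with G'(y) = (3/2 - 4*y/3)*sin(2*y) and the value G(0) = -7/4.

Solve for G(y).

G(y) = 2*y*cos(2*y)/3 - sin(2*y)/3 - 3*cos(2*y)/4 - 1

For G(y) to be correct, d/dy[G] must agree with the stated G'(y) identically.
A general antiderivative is 2*y*cos(2*y)/3 - sin(2*y)/3 - 3*cos(2*y)/4 + C.
The condition gives C = -7/4 - (-3/4) = -1.
So G(y) = 2*y*cos(2*y)/3 - sin(2*y)/3 - 3*cos(2*y)/4 - 1.
Check: d/dy[2*y*cos(2*y)/3 - sin(2*y)/3 - 3*cos(2*y)/4 - 1] = -4*y*sin(2*y)/3 + 3*sin(2*y)/2, which equals G'(y).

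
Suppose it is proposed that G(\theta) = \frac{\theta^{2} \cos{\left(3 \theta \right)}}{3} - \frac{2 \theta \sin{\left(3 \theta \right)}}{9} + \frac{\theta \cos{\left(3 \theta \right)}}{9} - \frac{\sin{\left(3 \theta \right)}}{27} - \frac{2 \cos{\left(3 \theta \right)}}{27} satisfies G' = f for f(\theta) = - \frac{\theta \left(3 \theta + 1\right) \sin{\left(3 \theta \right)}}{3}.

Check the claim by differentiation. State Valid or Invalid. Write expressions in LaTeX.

d/d\theta[G] = - \theta^{2} \sin{\left(3 \theta \right)} - \frac{\theta \sin{\left(3 \theta \right)}}{3}
This equals f(\theta) exactly, so the claim holds.

Valid - the claim checks out under differentiation.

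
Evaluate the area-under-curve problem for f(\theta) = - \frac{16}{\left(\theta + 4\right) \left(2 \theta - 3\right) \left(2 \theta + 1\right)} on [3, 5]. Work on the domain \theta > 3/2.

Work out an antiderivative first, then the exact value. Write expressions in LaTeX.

The denominator factors as \left(\theta + 4\right) \left(2 \theta - 3\right) \left(2 \theta + 1\right); partial fractions split f into directly integrable pieces: \frac{8}{7 \left(2 \theta + 1\right)} - \frac{8}{11 \left(2 \theta - 3\right)} - \frac{16}{77 \left(\theta + 4\right)}.
F(\theta) = \frac{4 \left(- 7 \log{\left(\theta - \frac{3}{2} \right)} + 11 \log{\left(\theta + \frac{1}{2} \right)} - 4 \log{\left(\theta + 4 \right)}\right)}{77} is an antiderivative of f.
Check: d/d\theta[\frac{4 \left(- 7 \log{\left(\theta - \frac{3}{2} \right)} + 11 \log{\left(\theta + \frac{1}{2} \right)} - 4 \log{\left(\theta + 4 \right)}\right)}{77}] = - \frac{16}{4 \theta^{3} + 12 \theta^{2} - 19 \theta - 12}, which equals f(\theta).
F(5) = - \frac{16 \log{\left(9 \right)}}{77} - \frac{4 \log{\left(\frac{7}{2} \right)}}{11} + \frac{4 \log{\left(\frac{11}{2} \right)}}{7}; F(3) = - \frac{16 \log{\left(7 \right)}}{77} - \frac{4 \log{\left(\frac{3}{2} \right)}}{11} + \frac{4 \log{\left(\frac{7}{2} \right)}}{7}.
Integral = F(5) - F(3) = - \frac{72 \log{\left(\frac{7}{2} \right)}}{77} - \frac{16 \log{\left(9 \right)}}{77} + \frac{4 \log{\left(\frac{3}{2} \right)}}{11} + \frac{16 \log{\left(7 \right)}}{77} + \frac{4 \log{\left(\frac{11}{2} \right)}}{7}.

Antiderivative: F(\theta) = \frac{4 \left(- 7 \log{\left(\theta - \frac{3}{2} \right)} + 11 \log{\left(\theta + \frac{1}{2} \right)} - 4 \log{\left(\theta + 4 \right)}\right)}{77}; value = - \frac{72 \log{\left(\frac{7}{2} \right)}}{77} - \frac{16 \log{\left(9 \right)}}{77} + \frac{4 \log{\left(\frac{3}{2} \right)}}{11} + \frac{16 \log{\left(7 \right)}}{77} + \frac{4 \log{\left(\frac{11}{2} \right)}}{7}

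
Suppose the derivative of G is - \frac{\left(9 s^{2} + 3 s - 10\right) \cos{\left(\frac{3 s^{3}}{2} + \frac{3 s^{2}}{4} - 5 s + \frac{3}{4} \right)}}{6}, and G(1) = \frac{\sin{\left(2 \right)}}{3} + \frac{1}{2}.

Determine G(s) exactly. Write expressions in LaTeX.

G'(s) matches the chain-rule pattern g'(h)*h' with inner function h(s) = \frac{3 s^{3}}{2} + \frac{3 s^{2}}{4} - 5 s + \frac{3}{4}; substituting u = h(s) collapses the integral.
A general antiderivative is - \frac{\sin{\left(\frac{3 s^{3}}{2} + \frac{3 s^{2}}{4} - 5 s + \frac{3}{4} \right)}}{3} + C.
The condition gives C = \frac{\sin{\left(2 \right)}}{3} + \frac{1}{2} - (\frac{\sin{\left(2 \right)}}{3}) = \frac{1}{2}.
So G(s) = \frac{1}{2} - \frac{\sin{\left(\frac{3 s^{3}}{2} + \frac{3 s^{2}}{4} - 5 s + \frac{3}{4} \right)}}{3}.
Check: d/ds[\frac{1}{2} - \frac{\sin{\left(\frac{3 s^{3}}{2} + \frac{3 s^{2}}{4} - 5 s + \frac{3}{4} \right)}}{3}] = - \frac{3 s^{2} \cos{\left(\frac{3 s^{3}}{2} + \frac{3 s^{2}}{4} - 5 s + \frac{3}{4} \right)}}{2} - \frac{s \cos{\left(\frac{3 s^{3}}{2} + \frac{3 s^{2}}{4} - 5 s + \frac{3}{4} \right)}}{2} + \frac{5 \cos{\left(\frac{3 s^{3}}{2} + \frac{3 s^{2}}{4} - 5 s + \frac{3}{4} \right)}}{3}, which equals G'(s).

G(s) = \frac{1}{2} - \frac{\sin{\left(\frac{3 s^{3}}{2} + \frac{3 s^{2}}{4} - 5 s + \frac{3}{4} \right)}}{3}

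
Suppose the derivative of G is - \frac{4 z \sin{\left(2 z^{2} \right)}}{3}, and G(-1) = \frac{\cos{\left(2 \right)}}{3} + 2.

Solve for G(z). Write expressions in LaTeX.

G(z) = \frac{\cos{\left(2 z^{2} \right)}}{3} + 2

G'(z) matches the chain-rule pattern g'(h)*h' with inner function h(z) = 2 z^{2}; substituting u = h(z) collapses the integral.
A general antiderivative is \frac{\cos{\left(2 z^{2} \right)}}{3} + C.
The condition gives C = \frac{\cos{\left(2 \right)}}{3} + 2 - (\frac{\cos{\left(2 \right)}}{3}) = 2.
So G(z) = \frac{\cos{\left(2 z^{2} \right)}}{3} + 2.
Check: d/dz[\frac{\cos{\left(2 z^{2} \right)}}{3} + 2] = - \frac{4 z \sin{\left(2 z^{2} \right)}}{3} = G'(z).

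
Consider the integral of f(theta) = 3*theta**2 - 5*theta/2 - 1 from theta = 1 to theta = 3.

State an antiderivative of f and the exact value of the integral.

The integrand splits into summands that can be handled one at a time.
F(theta) = theta**3 - 5*theta**2/4 - theta is an antiderivative of f.
Check: d/dtheta[theta**3 - 5*theta**2/4 - theta] = 3*theta**2 - 5*theta/2 - 1 = f(theta).
F(3) = 51/4; F(1) = -5/4.
Integral = F(3) - F(1) = 14.

Antiderivative: F(theta) = theta**3 - 5*theta**2/4 - theta; value = 14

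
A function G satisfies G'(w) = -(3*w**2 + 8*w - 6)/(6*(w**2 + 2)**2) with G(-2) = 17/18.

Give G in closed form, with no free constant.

G'(w) has the shape u'v + uv' for u = 1/(3*w**2 + 6) and v = 3*w/2 + 2 — it is the derivative of the product u*v.
A general antiderivative is (3*w/2 + 2)/(3*w**2 + 6) + C.
The condition gives C = 17/18 - (-1/18) = 1.
So G(w) = 3*w/(6*w**2 + 12) + 1 + 2/(3*w**2 + 6).
Check: d/dw[3*w/(6*w**2 + 12) + 1 + 2/(3*w**2 + 6)] = (-3*w**2 - 8*w + 6)/(6*w**4 + 24*w**2 + 24), which equals G'(w).

G(w) = 3*w/(6*w**2 + 12) + 1 + 2/(3*w**2 + 6)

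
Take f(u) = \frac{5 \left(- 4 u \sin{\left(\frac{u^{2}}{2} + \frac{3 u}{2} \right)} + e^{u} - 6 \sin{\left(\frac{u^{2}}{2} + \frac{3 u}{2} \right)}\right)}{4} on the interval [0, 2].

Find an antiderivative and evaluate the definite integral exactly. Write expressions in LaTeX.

Antiderivative: F(u) = \frac{5 e^{u}}{4} + 5 \cos{\left(\frac{u^{2}}{2} + \frac{3 u}{2} \right)}; value = - \frac{25}{4} + 5 \cos{\left(5 \right)} + \frac{5 e^{2}}{4}

A first test for any F(u): its u-derivative must equal f(u) identically.
F(u) = \frac{5 e^{u}}{4} + 5 \cos{\left(\frac{u^{2}}{2} + \frac{3 u}{2} \right)} is an antiderivative of f.
Check: d/du[\frac{5 e^{u}}{4} + 5 \cos{\left(\frac{u^{2}}{2} + \frac{3 u}{2} \right)}] = - 5 u \sin{\left(\frac{u^{2}}{2} + \frac{3 u}{2} \right)} + \frac{5 e^{u}}{4} - \frac{15 \sin{\left(\frac{u^{2}}{2} + \frac{3 u}{2} \right)}}{2}, which equals f(u).
F(2) = 5 \cos{\left(5 \right)} + \frac{5 e^{2}}{4}; F(0) = \frac{25}{4}.
Integral = F(2) - F(0) = - \frac{25}{4} + 5 \cos{\left(5 \right)} + \frac{5 e^{2}}{4}.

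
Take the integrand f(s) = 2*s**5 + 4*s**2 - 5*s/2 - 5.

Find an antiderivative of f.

An antiderivative is F(s) = s**6/3 + 4*s**3/3 - 5*s**2/4 - 5*s.

The integrand splits into summands that can be handled one at a time.
Check: d/ds[s**6/3 + 4*s**3/3 - 5*s**2/4 - 5*s] = 2*s**5 + 4*s**2 - 5*s/2 - 5 = f(s).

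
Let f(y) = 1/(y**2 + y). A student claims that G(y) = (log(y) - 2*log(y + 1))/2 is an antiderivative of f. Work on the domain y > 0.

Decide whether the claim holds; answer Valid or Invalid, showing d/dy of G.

Invalid: d/dy[G] - f = -1/(2*y), which is not 0.

d/dy[G] = (1 - y)/(2*y**2 + 2*y)
d/dy[G] - f(y) = -1/(2*y) != 0.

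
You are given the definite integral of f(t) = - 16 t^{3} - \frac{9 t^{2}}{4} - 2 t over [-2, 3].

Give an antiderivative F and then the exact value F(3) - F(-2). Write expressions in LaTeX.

Antiderivative: F(t) = \frac{- 16 t^{4} - 3 t^{3} - 4 t^{2} - 2}{4}; value = - \frac{1165}{4}

The integrand splits into summands that can be handled one at a time.
F(t) = \frac{- 16 t^{4} - 3 t^{3} - 4 t^{2} - 2}{4} is an antiderivative of f.
Check: d/dt[\frac{- 16 t^{4} - 3 t^{3} - 4 t^{2} - 2}{4}] = - 16 t^{3} - \frac{9 t^{2}}{4} - 2 t = f(t).
F(3) = - \frac{1415}{4}; F(-2) = - \frac{125}{2}.
Integral = F(3) - F(-2) = - \frac{1165}{4}.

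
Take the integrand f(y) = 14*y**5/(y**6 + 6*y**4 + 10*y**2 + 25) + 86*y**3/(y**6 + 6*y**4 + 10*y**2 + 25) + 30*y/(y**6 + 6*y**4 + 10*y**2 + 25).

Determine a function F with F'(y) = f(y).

Integrate term by term and add the pieces.
Check: d/dy[-log(y**2 + 5) + 4*log(y**4 + y**2 + 5)] = (14*y**5 + 86*y**3 + 30*y)/(y**6 + 6*y**4 + 10*y**2 + 25), which equals f(y).

An antiderivative is F(y) = -log(y**2 + 5) + 4*log(y**4 + y**2 + 5).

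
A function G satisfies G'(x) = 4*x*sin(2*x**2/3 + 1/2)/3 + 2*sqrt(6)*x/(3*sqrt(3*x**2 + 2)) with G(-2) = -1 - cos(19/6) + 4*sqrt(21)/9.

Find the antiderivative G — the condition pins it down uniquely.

Integrate term by term and add the pieces.
A general antiderivative is 2*sqrt(2*x**2 + 4/3)/3 - cos(2*x**2/3 + 1/2) + C.
The condition gives C = -1 - cos(19/6) + 4*sqrt(21)/9 - (-cos(19/6) + 4*sqrt(21)/9) = -1.
So G(x) = sqrt(3)*(2*sqrt(2)*sqrt(3*x**2 + 2) - 3*sqrt(3)*cos(2*x**2/3 + 1/2) - 3*sqrt(3))/9.
Check: d/dx[sqrt(3)*(2*sqrt(2)*sqrt(3*x**2 + 2) - 3*sqrt(3)*cos(2*x**2/3 + 1/2) - 3*sqrt(3))/9] = (4*x*sqrt(3*x**2 + 2)*sin(2*x**2/3 + 1/2) + 2*sqrt(6)*x)/(3*sqrt(3*x**2 + 2)), which equals G'(x).

G(x) = sqrt(3)*(2*sqrt(2)*sqrt(3*x**2 + 2) - 3*sqrt(3)*cos(2*x**2/3 + 1/2) - 3*sqrt(3))/9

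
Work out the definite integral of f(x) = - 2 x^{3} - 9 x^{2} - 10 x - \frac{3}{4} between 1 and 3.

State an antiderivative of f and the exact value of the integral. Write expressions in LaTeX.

Integrate term by term and add the pieces.
F(x) = - \frac{x^{4}}{2} - 3 x^{3} - 5 x^{2} - \frac{3 x}{4} is an antiderivative of f.
Check: d/dx[- \frac{x^{4}}{2} - 3 x^{3} - 5 x^{2} - \frac{3 x}{4}] = - 2 x^{3} - 9 x^{2} - 10 x - \frac{3}{4} = f(x).
F(3) = - \frac{675}{4}; F(1) = - \frac{37}{4}.
Integral = F(3) - F(1) = - \frac{319}{2}.

Antiderivative: F(x) = - \frac{x^{4}}{2} - 3 x^{3} - 5 x^{2} - \frac{3 x}{4}; value = - \frac{319}{2}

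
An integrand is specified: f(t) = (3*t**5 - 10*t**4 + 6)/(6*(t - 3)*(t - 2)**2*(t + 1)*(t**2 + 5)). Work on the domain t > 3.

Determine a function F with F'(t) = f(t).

The denominator factors as 6*(t - 3)*(t - 2)**2*(t + 1)*(t**2 + 5); partial fractions split f into directly integrable pieces: (2948*t + 10279)/(20412*(t**2 + 5)) + 7/(1296*(t + 1)) + 418/(729*(t - 2)) + 29/(81*(t - 2)**2) - 25/(112*(t - 3)).
Check: d/dt[-25*log(t - 3)/112 + 418*log(t - 2)/729 + 7*log(t + 1)/1296 + 737*log(t**2 + 5)/10206 + 10279*sqrt(5)*atan(sqrt(5)*t/5)/102060 - 29/(81*t - 162)] = (3*t**5 - 10*t**4 + 6)/(6*t**6 - 36*t**5 + 84*t**4 - 156*t**3 + 198*t**2 + 120*t - 360), which equals f(t).

An antiderivative is F(t) = -25*log(t - 3)/112 + 418*log(t - 2)/729 + 7*log(t + 1)/1296 + 737*log(t**2 + 5)/10206 + 10279*sqrt(5)*atan(sqrt(5)*t/5)/102060 - 29/(81*t - 162).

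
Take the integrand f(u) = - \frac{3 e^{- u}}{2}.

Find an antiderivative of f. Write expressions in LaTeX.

Differentiate the proposed F(u) back; it has to land on f(u) exactly.
Check: d/du[\frac{3 e^{- u}}{2}] = - \frac{3 e^{- u}}{2} = f(u).

An antiderivative is F(u) = \frac{3 e^{- u}}{2}.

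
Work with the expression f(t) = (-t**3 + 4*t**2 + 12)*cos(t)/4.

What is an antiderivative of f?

An antiderivative is F(t) = -t**3*sin(t)/4 + t**2*sin(t) - 3*t**2*cos(t)/4 + 3*t*sin(t)/2 + 2*t*cos(t) + sin(t) + 3*cos(t)/2.

Since d/dt undoes antidifferentiation here, F'(t) = f(t) is required of F(t).
Check: d/dt[-t**3*sin(t)/4 + t**2*sin(t) - 3*t**2*cos(t)/4 + 3*t*sin(t)/2 + 2*t*cos(t) + sin(t) + 3*cos(t)/2] = -t**3*cos(t)/4 + t**2*cos(t) + 3*cos(t), which equals f(t).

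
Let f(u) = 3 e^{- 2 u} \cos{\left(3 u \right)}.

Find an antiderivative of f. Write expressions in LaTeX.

An antiderivative F(u) passes only if d/du[F] lands on f(u) exactly.
Check: d/du[\frac{\left(9 \sin{\left(3 u \right)} - 6 \cos{\left(3 u \right)}\right) e^{- 2 u}}{13}] = 3 e^{- 2 u} \cos{\left(3 u \right)} = f(u).

An antiderivative is F(u) = \frac{\left(9 \sin{\left(3 u \right)} - 6 \cos{\left(3 u \right)}\right) e^{- 2 u}}{13}.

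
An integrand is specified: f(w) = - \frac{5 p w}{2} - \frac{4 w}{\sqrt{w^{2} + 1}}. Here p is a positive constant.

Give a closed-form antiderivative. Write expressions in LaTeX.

An antiderivative is F(w) = \frac{- 5 p w^{2} - 16 \sqrt{w^{2} + 1}}{4}.

The integrand splits into summands that can be handled one at a time.
Check: d/dw[\frac{- 5 p w^{2} - 16 \sqrt{w^{2} + 1}}{4}] = \frac{- 5 p w \sqrt{w^{2} + 1} - 8 w}{2 \sqrt{w^{2} + 1}}, which equals f(w).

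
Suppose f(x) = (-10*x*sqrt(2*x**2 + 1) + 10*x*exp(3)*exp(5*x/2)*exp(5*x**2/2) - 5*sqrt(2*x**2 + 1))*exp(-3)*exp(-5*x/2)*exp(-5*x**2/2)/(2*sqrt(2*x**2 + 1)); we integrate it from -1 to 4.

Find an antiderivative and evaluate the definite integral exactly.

Since d/dx undoes antidifferentiation here, F'(x) = f(x) is required of F(x).
F(x) = (5*sqrt(2*x**2 + 1) + 2*exp(-3)*exp(-5*x/2)*exp(-5*x**2/2))/2 is an antiderivative of f.
Check: d/dx[(5*sqrt(2*x**2 + 1) + 2*exp(-3)*exp(-5*x/2)*exp(-5*x**2/2))/2] = (-10*x*sqrt(2*x**2 + 1) + 10*x*exp(3)*exp(5*x/2)*exp(5*x**2/2) - 5*sqrt(2*x**2 + 1))*exp(-3)*exp(-5*x/2)*exp(-5*x**2/2)/(2*sqrt(2*x**2 + 1)) = f(x).
F(4) = exp(-53) + 5*sqrt(33)/2; F(-1) = exp(-3) + 5*sqrt(3)/2.
Integral = F(4) - F(-1) = -5*sqrt(3)/2 - exp(-3) + exp(-53) + 5*sqrt(33)/2.

Antiderivative: F(x) = (5*sqrt(2*x**2 + 1) + 2*exp(-3)*exp(-5*x/2)*exp(-5*x**2/2))/2; value = -5*sqrt(3)/2 - exp(-3) + exp(-53) + 5*sqrt(33)/2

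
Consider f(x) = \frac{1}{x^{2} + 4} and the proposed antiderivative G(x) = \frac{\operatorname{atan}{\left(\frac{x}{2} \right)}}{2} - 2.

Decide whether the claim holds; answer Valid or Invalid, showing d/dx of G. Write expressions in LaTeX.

Valid - the claim checks out under differentiation.

d/dx[G] = \frac{1}{x^{2} + 4}
This equals f(x) exactly, so the claim holds.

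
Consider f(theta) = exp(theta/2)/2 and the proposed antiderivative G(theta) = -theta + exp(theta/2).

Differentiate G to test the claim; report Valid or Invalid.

Invalid: d/dtheta[G] - f = -1, which is not 0.

d/dtheta[G] = exp(theta/2)/2 - 1
d/dtheta[G] - f(theta) = -1 != 0.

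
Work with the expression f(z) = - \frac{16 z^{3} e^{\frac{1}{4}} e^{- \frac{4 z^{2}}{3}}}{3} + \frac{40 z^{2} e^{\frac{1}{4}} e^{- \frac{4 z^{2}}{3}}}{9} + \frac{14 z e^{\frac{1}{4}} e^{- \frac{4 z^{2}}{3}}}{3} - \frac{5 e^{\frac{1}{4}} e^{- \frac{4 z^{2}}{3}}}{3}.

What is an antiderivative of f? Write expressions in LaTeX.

An antiderivative is F(z) = 2 z^{2} e^{\frac{1}{4}} e^{- \frac{4 z^{2}}{3}} - \frac{5 z e^{\frac{1}{4}} e^{- \frac{4 z^{2}}{3}}}{3} - \frac{e^{\frac{1}{4}} e^{- \frac{4 z^{2}}{3}}}{4}.

Recognize the product-rule pattern: f = u'v + uv' with u = 2 z^{2} - \frac{5 z}{3} - \frac{1}{4}, v = e^{\frac{1}{4} - \frac{4 z^{2}}{3}}, so integration by parts undoes it.
Check: d/dz[2 z^{2} e^{\frac{1}{4}} e^{- \frac{4 z^{2}}{3}} - \frac{5 z e^{\frac{1}{4}} e^{- \frac{4 z^{2}}{3}}}{3} - \frac{e^{\frac{1}{4}} e^{- \frac{4 z^{2}}{3}}}{4}] = \frac{\left(- 48 z^{3} e^{\frac{1}{4}} + 40 z^{2} e^{\frac{1}{4}} + 42 z e^{\frac{1}{4}} - 15 e^{\frac{1}{4}}\right) e^{- \frac{4 z^{2}}{3}}}{9}, which equals f(z).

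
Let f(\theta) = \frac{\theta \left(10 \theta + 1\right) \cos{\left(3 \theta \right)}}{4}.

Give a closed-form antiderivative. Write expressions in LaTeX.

An antiderivative is F(\theta) = \frac{90 \theta^{2} \sin{\left(3 \theta \right)} + 9 \theta \sin{\left(3 \theta \right)} + 60 \theta \cos{\left(3 \theta \right)} - 20 \sin{\left(3 \theta \right)} + 3 \cos{\left(3 \theta \right)}}{108}.

A first test for any F(\theta): its \theta-derivative must equal f(\theta) identically.
Check: d/d\theta[\frac{90 \theta^{2} \sin{\left(3 \theta \right)} + 9 \theta \sin{\left(3 \theta \right)} + 60 \theta \cos{\left(3 \theta \right)} - 20 \sin{\left(3 \theta \right)} + 3 \cos{\left(3 \theta \right)}}{108}] = \frac{5 \theta^{2} \cos{\left(3 \theta \right)}}{2} + \frac{\theta \cos{\left(3 \theta \right)}}{4}, which equals f(\theta).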